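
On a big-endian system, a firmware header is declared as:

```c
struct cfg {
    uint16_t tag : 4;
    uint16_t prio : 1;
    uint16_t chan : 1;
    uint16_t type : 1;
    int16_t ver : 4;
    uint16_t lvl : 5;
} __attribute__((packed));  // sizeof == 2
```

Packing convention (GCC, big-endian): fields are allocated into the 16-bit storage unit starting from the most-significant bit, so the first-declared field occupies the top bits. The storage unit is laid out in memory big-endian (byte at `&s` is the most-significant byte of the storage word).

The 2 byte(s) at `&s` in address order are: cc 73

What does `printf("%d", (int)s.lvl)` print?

19

[0]=0xcc [1]=0x73 (big-endian) → word 0xcc73
tag:4 @ bit 12 → (0xcc73>>12)&0xf = 0xc
prio:1 @ bit 11 → (0xcc73>>11)&0x1 = 0x1
chan:1 @ bit 10 → (0xcc73>>10)&0x1 = 0x1
type:1 @ bit 9 → (0xcc73>>9)&0x1 = 0x0
ver:4 @ bit 5 → (0xcc73>>5)&0xf = 0x3
lvl:5 @ bit 0 → (0xcc73>>0)&0x1f = 0x13  ←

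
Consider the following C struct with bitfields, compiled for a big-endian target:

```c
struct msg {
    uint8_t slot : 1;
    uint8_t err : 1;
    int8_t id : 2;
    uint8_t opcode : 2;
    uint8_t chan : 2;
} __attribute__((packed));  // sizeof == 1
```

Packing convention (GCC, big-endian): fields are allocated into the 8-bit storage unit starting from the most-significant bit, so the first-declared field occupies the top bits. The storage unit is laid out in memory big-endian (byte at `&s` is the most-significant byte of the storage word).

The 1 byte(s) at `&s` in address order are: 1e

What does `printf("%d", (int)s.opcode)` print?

3

[0]=0x1e (big-endian) → word 0x1e
slot:1 @ bit 7 → (0x1e>>7)&0x1 = 0x0
err:1 @ bit 6 → (0x1e>>6)&0x1 = 0x0
id:2 @ bit 4 → (0x1e>>4)&0x3 = 0x1
opcode:2 @ bit 2 → (0x1e>>2)&0x3 = 0x3  ←
chan:2 @ bit 0 → (0x1e>>0)&0x3 = 0x2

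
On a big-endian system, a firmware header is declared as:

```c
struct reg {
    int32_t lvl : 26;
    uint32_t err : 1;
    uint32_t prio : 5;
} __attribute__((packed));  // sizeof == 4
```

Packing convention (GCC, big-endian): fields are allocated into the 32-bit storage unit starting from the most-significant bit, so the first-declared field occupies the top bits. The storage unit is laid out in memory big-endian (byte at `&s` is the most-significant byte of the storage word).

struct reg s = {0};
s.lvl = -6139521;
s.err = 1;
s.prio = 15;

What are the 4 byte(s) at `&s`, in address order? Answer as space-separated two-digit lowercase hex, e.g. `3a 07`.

[6+:26] lvl=-6139521 & 0x3ffffff = 0x3a2517f; word=0xe8945fc0
[5+:1] err=1 & 0x1 = 0x1; word=0xe8945fe0
[0+:5] prio=15 & 0x1f = 0xf; word=0xe8945fef
word = 0xe8945fef → big-endian bytes:
  [0]=0xe8  [1]=0x94  [2]=0x5f  [3]=0xef

e8 94 5f ef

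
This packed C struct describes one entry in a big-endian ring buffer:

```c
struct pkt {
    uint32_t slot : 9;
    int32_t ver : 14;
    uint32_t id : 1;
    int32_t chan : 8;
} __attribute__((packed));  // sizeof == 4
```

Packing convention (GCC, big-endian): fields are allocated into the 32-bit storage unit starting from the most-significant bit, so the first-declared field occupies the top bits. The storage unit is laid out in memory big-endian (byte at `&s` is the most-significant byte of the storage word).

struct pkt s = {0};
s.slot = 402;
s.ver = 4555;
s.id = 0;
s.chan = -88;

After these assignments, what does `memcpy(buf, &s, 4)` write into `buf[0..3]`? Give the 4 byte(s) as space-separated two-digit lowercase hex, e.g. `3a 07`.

c9 23 96 a8

slot (9b) val=402 bits=0x192 at bit 23: 0xc9000000
ver (14b) val=4555 bits=0x11cb at bit 9: 0xc9239600
id (1b) val=0 bits=0x0 at bit 8: 0xc9239600
chan (8b) val=-88 bits=0xa8 at bit 0: 0xc92396a8
word = 0xc92396a8 → big-endian bytes:
  [0]=0xc9  [1]=0x23  [2]=0x96  [3]=0xa8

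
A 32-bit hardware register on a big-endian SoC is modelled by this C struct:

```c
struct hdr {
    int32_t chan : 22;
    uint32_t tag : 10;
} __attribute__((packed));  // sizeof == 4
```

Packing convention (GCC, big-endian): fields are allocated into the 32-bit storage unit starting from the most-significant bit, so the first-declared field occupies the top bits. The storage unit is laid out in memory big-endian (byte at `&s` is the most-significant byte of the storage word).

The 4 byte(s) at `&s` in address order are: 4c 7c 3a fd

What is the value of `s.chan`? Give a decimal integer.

1253134

[0]=0x4c [1]=0x7c [2]=0x3a [3]=0xfd (big-endian) → word 0x4c7c3afd
chan [10+:22] = (word>>10) & 0x3fffff = 1253134  ←
tag [0+:10] = (word>>0) & 0x3ff = 765
chan signed 22b, MSB=0: value = 1253134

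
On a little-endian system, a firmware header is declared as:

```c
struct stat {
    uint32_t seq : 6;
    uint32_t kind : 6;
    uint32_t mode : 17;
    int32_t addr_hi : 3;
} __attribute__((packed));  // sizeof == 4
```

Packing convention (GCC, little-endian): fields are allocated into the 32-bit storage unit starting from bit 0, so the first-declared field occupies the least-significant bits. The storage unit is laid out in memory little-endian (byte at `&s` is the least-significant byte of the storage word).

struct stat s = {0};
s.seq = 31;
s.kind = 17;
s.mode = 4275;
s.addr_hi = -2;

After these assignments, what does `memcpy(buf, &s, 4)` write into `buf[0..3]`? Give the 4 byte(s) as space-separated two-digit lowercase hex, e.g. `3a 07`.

seq (6b) val=31 bits=0x1f at bit 0: 0x0000001f
kind (6b) val=17 bits=0x11 at bit 6: 0x0000045f
mode (17b) val=4275 bits=0x10b3 at bit 12: 0x010b345f
addr_hi (3b) val=-2 bits=0x6 at bit 29: 0xc10b345f
word = 0xc10b345f → little-endian bytes:
  [0]=0x5f  [1]=0x34  [2]=0x0b  [3]=0xc1

5f 34 0b c1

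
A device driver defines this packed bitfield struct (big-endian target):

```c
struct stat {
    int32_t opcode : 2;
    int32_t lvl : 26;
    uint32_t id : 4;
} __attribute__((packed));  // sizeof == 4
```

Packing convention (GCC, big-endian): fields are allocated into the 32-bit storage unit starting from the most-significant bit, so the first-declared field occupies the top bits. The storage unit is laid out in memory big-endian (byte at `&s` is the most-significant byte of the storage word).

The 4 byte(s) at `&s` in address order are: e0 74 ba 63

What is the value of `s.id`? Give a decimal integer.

3

[0]=0xe0 [1]=0x74 [2]=0xba [3]=0x63 (big-endian) → word 0xe074ba63
opcode [30+:2] = (word>>30) & 0x3 = 3
lvl [4+:26] = (word>>4) & 0x3ffffff = 34032550
id [0+:4] = (word>>0) & 0xf = 3  ←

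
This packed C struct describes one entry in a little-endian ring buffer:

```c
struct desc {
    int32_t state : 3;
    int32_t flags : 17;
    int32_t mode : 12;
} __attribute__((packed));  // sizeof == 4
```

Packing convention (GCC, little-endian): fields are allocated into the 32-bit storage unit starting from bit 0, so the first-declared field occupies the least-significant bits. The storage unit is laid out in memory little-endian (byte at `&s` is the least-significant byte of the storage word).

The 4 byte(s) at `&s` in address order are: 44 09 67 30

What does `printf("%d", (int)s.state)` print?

-4

[0]=0x44 [1]=0x09 [2]=0x67 [3]=0x30 (little-endian) → word 0x30670944
state:3 @ bit 0 → (0x30670944>>0)&0x7 = 0x4  ←
flags:17 @ bit 3 → (0x30670944>>3)&0x1ffff = 0xe128
mode:12 @ bit 20 → (0x30670944>>20)&0xfff = 0x306
state signed 3b, MSB=1: 4 - 8 = -4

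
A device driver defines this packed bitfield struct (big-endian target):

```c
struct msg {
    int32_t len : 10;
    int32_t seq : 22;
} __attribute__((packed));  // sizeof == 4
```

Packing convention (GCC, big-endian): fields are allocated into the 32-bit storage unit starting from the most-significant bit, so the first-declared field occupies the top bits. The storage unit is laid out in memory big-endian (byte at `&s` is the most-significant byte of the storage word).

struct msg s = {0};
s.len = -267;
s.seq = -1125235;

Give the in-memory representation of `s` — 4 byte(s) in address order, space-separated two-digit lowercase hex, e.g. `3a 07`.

bd 6e d4 8d

len (10b) val=-267 bits=0x2f5 at bit 22: 0xbd400000
seq (22b) val=-1125235 bits=0x2ed48d at bit 0: 0xbd6ed48d
word = 0xbd6ed48d → big-endian bytes:
  [0]=0xbd  [1]=0x6e  [2]=0xd4  [3]=0x8d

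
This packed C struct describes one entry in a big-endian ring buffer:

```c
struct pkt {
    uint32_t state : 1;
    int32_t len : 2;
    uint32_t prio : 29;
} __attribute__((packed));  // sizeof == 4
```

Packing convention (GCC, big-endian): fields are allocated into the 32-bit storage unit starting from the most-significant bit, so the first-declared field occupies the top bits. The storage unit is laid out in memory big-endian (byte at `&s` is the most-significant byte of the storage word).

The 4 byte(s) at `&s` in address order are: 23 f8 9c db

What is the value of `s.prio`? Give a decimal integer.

[0]=0x23 [1]=0xf8 [2]=0x9c [3]=0xdb (big-endian) → word 0x23f89cdb
state [31+:1] = (word>>31) & 0x1 = 0
len [29+:2] = (word>>29) & 0x3 = 1
prio [0+:29] = (word>>0) & 0x1fffffff = 66624731  ←

66624731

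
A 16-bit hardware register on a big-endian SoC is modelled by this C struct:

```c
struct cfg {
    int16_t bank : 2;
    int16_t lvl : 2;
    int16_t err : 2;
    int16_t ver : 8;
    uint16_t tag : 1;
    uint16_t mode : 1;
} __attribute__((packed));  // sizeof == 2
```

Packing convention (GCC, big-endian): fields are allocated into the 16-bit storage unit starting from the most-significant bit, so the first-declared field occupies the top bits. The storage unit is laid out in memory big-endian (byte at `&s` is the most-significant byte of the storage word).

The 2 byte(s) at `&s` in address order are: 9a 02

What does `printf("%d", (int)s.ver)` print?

-128

[0]=0x9a [1]=0x02 (big-endian) → word 0x9a02
bank:2 @ bit 14 → (0x9a02>>14)&0x3 = 0x2
lvl:2 @ bit 12 → (0x9a02>>12)&0x3 = 0x1
err:2 @ bit 10 → (0x9a02>>10)&0x3 = 0x2
ver:8 @ bit 2 → (0x9a02>>2)&0xff = 0x80  ←
tag:1 @ bit 1 → (0x9a02>>1)&0x1 = 0x1
mode:1 @ bit 0 → (0x9a02>>0)&0x1 = 0x0
ver signed 8b, MSB=1: 128 - 256 = -128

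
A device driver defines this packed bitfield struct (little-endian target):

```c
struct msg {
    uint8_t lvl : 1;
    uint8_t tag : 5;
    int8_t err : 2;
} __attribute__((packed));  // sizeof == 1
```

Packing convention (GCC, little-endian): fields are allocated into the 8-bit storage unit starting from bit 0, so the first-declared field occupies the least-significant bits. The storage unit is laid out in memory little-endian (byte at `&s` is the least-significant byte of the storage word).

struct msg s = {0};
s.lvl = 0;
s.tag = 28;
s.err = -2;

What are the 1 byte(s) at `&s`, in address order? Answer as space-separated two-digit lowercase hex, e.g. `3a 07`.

[0+:1] lvl=0 & 0x1 = 0x0; word=0x00
[1+:5] tag=28 & 0x1f = 0x1c; word=0x38
[6+:2] err=-2 & 0x3 = 0x2; word=0xb8
word = 0xb8 → little-endian bytes:
  [0]=0xb8

b8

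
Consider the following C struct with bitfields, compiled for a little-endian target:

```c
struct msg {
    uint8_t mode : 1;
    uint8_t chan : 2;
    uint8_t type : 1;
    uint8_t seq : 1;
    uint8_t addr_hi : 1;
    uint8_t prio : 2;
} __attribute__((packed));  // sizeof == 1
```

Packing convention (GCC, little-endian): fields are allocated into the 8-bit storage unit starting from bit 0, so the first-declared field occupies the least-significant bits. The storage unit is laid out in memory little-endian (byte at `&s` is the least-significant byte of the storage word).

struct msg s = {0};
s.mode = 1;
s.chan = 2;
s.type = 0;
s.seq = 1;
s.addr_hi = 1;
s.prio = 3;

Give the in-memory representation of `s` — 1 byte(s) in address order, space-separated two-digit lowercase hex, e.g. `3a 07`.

[0+:1] mode=1 & 0x1 = 0x1; word=0x01
[1+:2] chan=2 & 0x3 = 0x2; word=0x05
[3+:1] type=0 & 0x1 = 0x0; word=0x05
[4+:1] seq=1 & 0x1 = 0x1; word=0x15
[5+:1] addr_hi=1 & 0x1 = 0x1; word=0x35
[6+:2] prio=3 & 0x3 = 0x3; word=0xf5
word = 0xf5 → little-endian bytes:
  [0]=0xf5

f5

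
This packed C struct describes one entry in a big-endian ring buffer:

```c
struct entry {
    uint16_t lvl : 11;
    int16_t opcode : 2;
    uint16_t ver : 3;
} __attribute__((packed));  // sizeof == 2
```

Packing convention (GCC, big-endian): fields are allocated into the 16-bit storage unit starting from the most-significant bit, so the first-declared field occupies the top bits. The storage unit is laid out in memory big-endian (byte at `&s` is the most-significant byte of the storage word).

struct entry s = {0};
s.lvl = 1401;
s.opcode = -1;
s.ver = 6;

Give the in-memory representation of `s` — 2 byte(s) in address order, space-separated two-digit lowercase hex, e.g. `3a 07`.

[5+:11] lvl=1401 & 0x7ff = 0x579; word=0xaf20
[3+:2] opcode=-1 & 0x3 = 0x3; word=0xaf38
[0+:3] ver=6 & 0x7 = 0x6; word=0xaf3e
word = 0xaf3e → big-endian bytes:
  [0]=0xaf  [1]=0x3e

af 3e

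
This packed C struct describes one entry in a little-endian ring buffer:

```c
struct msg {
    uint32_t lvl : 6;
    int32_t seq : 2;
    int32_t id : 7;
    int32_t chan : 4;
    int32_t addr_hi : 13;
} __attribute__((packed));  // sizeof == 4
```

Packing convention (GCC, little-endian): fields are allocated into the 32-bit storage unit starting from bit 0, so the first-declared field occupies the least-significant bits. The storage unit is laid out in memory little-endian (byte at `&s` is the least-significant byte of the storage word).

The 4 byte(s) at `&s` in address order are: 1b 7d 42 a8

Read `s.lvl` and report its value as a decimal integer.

[0]=0x1b [1]=0x7d [2]=0x42 [3]=0xa8 (little-endian) → word 0xa8427d1b
lvl [0+:6] = (word>>0) & 0x3f = 27  ←
seq [6+:2] = (word>>6) & 0x3 = 0
id [8+:7] = (word>>8) & 0x7f = 125
chan [15+:4] = (word>>15) & 0xf = 4
addr_hi [19+:13] = (word>>19) & 0x1fff = 5384

27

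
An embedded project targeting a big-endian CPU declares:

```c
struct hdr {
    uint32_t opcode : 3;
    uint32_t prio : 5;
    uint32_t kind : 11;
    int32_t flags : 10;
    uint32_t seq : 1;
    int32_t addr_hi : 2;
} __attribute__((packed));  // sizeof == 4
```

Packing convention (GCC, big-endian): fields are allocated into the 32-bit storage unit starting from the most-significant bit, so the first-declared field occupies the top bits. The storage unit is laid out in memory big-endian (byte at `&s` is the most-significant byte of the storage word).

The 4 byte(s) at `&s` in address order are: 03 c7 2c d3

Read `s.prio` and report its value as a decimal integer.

[0]=0x03 [1]=0xc7 [2]=0x2c [3]=0xd3 (big-endian) → word 0x03c72cd3
opcode:3 @ bit 29 → (0x03c72cd3>>29)&0x7 = 0x0
prio:5 @ bit 24 → (0x03c72cd3>>24)&0x1f = 0x3  ←
kind:11 @ bit 13 → (0x03c72cd3>>13)&0x7ff = 0x639
flags:10 @ bit 3 → (0x03c72cd3>>3)&0x3ff = 0x19a
seq:1 @ bit 2 → (0x03c72cd3>>2)&0x1 = 0x0
addr_hi:2 @ bit 0 → (0x03c72cd3>>0)&0x3 = 0x3

3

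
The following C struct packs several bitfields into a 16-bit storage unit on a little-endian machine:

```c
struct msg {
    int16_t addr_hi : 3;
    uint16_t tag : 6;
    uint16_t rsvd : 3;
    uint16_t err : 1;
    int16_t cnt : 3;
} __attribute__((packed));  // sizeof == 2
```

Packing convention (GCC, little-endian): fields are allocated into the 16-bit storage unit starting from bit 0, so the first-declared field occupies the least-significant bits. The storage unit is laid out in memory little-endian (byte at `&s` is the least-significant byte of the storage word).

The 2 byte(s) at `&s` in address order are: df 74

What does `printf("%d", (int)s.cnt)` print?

[0]=0xdf [1]=0x74 (little-endian) → word 0x74df
addr_hi [0+:3] = (word>>0) & 0x7 = 7
tag [3+:6] = (word>>3) & 0x3f = 27
rsvd [9+:3] = (word>>9) & 0x7 = 2
err [12+:1] = (word>>12) & 0x1 = 1
cnt [13+:3] = (word>>13) & 0x7 = 3  ←
cnt signed 3b, MSB=0: value = 3

3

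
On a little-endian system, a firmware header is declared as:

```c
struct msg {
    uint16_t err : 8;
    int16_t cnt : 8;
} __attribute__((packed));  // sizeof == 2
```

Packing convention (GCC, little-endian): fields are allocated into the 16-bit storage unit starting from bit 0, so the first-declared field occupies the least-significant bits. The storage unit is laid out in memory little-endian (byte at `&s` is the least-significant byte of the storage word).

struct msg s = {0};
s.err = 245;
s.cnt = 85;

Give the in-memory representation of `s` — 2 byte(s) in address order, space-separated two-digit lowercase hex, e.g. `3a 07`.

f5 55

[0+:8] err=245 & 0xff = 0xf5; word=0x00f5
[8+:8] cnt=85 & 0xff = 0x55; word=0x55f5
word = 0x55f5 → little-endian bytes:
  [0]=0xf5  [1]=0x55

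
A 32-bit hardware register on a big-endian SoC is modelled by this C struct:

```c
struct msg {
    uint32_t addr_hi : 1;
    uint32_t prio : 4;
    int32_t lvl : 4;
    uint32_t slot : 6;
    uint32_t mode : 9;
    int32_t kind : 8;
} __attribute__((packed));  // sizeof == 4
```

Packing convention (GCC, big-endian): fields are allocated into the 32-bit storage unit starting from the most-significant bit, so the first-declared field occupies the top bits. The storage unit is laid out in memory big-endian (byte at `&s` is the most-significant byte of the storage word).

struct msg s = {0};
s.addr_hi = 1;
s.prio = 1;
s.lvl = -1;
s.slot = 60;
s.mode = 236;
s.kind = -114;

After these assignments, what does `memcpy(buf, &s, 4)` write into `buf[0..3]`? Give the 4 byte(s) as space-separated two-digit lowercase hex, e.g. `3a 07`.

8f f8 ec 8e

addr_hi (1b) val=1 bits=0x1 at bit 31: 0x80000000
prio (4b) val=1 bits=0x1 at bit 27: 0x88000000
lvl (4b) val=-1 bits=0xf at bit 23: 0x8f800000
slot (6b) val=60 bits=0x3c at bit 17: 0x8ff80000
mode (9b) val=236 bits=0xec at bit 8: 0x8ff8ec00
kind (8b) val=-114 bits=0x8e at bit 0: 0x8ff8ec8e
word = 0x8ff8ec8e → big-endian bytes:
  [0]=0x8f  [1]=0xf8  [2]=0xec  [3]=0x8e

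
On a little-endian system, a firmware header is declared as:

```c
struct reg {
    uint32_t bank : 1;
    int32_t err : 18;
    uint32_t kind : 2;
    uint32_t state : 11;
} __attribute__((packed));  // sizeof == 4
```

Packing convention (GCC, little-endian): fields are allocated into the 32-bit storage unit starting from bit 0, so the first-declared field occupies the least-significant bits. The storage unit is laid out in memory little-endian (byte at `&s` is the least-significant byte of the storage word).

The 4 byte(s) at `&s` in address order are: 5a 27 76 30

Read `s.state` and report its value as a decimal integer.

[0]=0x5a [1]=0x27 [2]=0x76 [3]=0x30 (little-endian) → word 0x3076275a
bank:1 @ bit 0 → (0x3076275a>>0)&0x1 = 0x0
err:18 @ bit 1 → (0x3076275a>>1)&0x3ffff = 0x313ad
kind:2 @ bit 19 → (0x3076275a>>19)&0x3 = 0x2
state:11 @ bit 21 → (0x3076275a>>21)&0x7ff = 0x183  ←

387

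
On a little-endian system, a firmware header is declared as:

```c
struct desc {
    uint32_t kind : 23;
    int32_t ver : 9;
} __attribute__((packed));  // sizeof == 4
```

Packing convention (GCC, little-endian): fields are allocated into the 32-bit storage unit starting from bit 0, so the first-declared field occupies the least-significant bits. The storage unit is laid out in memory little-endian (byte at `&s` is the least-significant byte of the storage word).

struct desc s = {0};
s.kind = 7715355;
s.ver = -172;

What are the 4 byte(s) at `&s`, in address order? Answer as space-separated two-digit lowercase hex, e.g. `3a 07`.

1b ba 75 aa

kind (23b) val=7715355 bits=0x75ba1b at bit 0: 0x0075ba1b
ver (9b) val=-172 bits=0x154 at bit 23: 0xaa75ba1b
word = 0xaa75ba1b → little-endian bytes:
  [0]=0x1b  [1]=0xba  [2]=0x75  [3]=0xaa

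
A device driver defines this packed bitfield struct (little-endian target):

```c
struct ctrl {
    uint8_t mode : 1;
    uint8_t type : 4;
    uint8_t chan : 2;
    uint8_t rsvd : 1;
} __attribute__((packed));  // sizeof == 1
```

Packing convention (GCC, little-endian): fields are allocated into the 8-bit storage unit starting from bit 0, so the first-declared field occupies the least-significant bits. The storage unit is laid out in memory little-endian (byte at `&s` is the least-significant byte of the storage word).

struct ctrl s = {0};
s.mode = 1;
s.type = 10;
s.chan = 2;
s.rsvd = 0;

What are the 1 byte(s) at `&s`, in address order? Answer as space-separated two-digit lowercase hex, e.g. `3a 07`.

mode (1b) val=1 bits=0x1 at bit 0: 0x01
type (4b) val=10 bits=0xa at bit 1: 0x15
chan (2b) val=2 bits=0x2 at bit 5: 0x55
rsvd (1b) val=0 bits=0x0 at bit 7: 0x55
word = 0x55 → little-endian bytes:
  [0]=0x55

55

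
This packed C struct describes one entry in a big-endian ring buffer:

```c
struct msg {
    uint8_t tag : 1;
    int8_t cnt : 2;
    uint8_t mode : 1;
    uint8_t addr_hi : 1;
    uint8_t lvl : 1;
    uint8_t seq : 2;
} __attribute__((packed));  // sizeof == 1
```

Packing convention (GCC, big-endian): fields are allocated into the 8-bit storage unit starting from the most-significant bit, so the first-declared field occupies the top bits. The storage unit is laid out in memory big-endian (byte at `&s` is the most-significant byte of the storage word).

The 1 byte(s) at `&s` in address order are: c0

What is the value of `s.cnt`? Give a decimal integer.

-2

[0]=0xc0 (big-endian) → word 0xc0
tag [7+:1] = (word>>7) & 0x1 = 1
cnt [5+:2] = (word>>5) & 0x3 = 2  ←
mode [4+:1] = (word>>4) & 0x1 = 0
addr_hi [3+:1] = (word>>3) & 0x1 = 0
lvl [2+:1] = (word>>2) & 0x1 = 0
seq [0+:2] = (word>>0) & 0x3 = 0
cnt signed 2b, MSB=1: 2 - 4 = -2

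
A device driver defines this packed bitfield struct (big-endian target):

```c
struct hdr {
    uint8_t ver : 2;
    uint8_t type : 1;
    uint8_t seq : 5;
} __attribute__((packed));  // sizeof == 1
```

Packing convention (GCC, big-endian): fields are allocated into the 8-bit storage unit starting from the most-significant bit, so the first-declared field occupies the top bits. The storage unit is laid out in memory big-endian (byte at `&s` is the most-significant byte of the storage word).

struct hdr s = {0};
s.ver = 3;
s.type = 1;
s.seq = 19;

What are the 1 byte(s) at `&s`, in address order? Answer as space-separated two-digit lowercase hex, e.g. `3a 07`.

[6+:2] ver=3 & 0x3 = 0x3; word=0xc0
[5+:1] type=1 & 0x1 = 0x1; word=0xe0
[0+:5] seq=19 & 0x1f = 0x13; word=0xf3
word = 0xf3 → big-endian bytes:
  [0]=0xf3

f3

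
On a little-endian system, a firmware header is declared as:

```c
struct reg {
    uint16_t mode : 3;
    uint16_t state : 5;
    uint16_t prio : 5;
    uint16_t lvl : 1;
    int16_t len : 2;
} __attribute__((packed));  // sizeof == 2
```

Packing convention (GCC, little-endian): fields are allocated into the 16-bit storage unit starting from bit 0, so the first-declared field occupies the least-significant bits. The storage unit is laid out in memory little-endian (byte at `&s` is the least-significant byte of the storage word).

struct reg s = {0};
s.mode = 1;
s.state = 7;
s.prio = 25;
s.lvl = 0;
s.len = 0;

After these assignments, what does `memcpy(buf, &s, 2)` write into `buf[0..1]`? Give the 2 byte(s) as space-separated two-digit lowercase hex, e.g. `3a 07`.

[0+:3] mode=1 & 0x7 = 0x1; word=0x0001
[3+:5] state=7 & 0x1f = 0x7; word=0x0039
[8+:5] prio=25 & 0x1f = 0x19; word=0x1939
[13+:1] lvl=0 & 0x1 = 0x0; word=0x1939
[14+:2] len=0 & 0x3 = 0x0; word=0x1939
word = 0x1939 → little-endian bytes:
  [0]=0x39  [1]=0x19

39 19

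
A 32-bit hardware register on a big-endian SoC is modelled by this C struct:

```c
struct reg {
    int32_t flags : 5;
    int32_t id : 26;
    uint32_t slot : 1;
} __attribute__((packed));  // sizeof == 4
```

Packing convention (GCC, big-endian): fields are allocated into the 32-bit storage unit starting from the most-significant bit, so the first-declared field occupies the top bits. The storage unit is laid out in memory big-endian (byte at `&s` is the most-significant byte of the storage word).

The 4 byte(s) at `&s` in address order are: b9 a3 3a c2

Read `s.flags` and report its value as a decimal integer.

-9

[0]=0xb9 [1]=0xa3 [2]=0x3a [3]=0xc2 (big-endian) → word 0xb9a33ac2
flags:5 @ bit 27 → (0xb9a33ac2>>27)&0x1f = 0x17  ←
id:26 @ bit 1 → (0xb9a33ac2>>1)&0x3ffffff = 0xd19d61
slot:1 @ bit 0 → (0xb9a33ac2>>0)&0x1 = 0x0
flags signed 5b, MSB=1: 23 - 32 = -9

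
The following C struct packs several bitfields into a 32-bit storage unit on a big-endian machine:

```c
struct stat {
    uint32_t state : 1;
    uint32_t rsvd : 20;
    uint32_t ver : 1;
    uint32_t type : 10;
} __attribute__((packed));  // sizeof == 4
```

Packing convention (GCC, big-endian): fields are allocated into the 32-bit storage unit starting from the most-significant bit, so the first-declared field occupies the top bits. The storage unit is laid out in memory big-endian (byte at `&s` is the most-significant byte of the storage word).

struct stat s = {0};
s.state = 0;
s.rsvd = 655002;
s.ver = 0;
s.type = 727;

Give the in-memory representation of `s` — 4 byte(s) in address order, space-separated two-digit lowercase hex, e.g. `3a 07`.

4f f4 d2 d7

[31+:1] state=0 & 0x1 = 0x0; word=0x00000000
[11+:20] rsvd=655002 & 0xfffff = 0x9fe9a; word=0x4ff4d000
[10+:1] ver=0 & 0x1 = 0x0; word=0x4ff4d000
[0+:10] type=727 & 0x3ff = 0x2d7; word=0x4ff4d2d7
word = 0x4ff4d2d7 → big-endian bytes:
  [0]=0x4f  [1]=0xf4  [2]=0xd2  [3]=0xd7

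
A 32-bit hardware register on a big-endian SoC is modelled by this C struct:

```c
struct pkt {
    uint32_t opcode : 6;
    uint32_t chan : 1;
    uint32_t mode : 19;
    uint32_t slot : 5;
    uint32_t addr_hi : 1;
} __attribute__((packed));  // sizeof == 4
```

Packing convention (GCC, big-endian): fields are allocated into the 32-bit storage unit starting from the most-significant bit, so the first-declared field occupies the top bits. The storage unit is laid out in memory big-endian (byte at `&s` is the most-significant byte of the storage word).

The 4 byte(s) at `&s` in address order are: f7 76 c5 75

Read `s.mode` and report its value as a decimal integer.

[0]=0xf7 [1]=0x76 [2]=0xc5 [3]=0x75 (big-endian) → word 0xf776c575
opcode [26+:6] = (word>>26) & 0x3f = 61
chan [25+:1] = (word>>25) & 0x1 = 1
mode [6+:19] = (word>>6) & 0x7ffff = 383765  ←
slot [1+:5] = (word>>1) & 0x1f = 26
addr_hi [0+:1] = (word>>0) & 0x1 = 1

383765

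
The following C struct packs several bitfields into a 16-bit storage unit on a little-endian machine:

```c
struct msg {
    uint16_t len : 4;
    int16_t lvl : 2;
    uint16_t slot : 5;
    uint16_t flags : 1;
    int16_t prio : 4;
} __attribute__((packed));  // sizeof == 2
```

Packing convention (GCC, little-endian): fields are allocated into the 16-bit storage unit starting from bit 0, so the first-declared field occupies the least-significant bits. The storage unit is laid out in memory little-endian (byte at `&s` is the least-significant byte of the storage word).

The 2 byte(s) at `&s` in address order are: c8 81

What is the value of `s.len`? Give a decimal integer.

8

[0]=0xc8 [1]=0x81 (little-endian) → word 0x81c8
len [0+:4] = (word>>0) & 0xf = 8  ←
lvl [4+:2] = (word>>4) & 0x3 = 0
slot [6+:5] = (word>>6) & 0x1f = 7
flags [11+:1] = (word>>11) & 0x1 = 0
prio [12+:4] = (word>>12) & 0xf = 8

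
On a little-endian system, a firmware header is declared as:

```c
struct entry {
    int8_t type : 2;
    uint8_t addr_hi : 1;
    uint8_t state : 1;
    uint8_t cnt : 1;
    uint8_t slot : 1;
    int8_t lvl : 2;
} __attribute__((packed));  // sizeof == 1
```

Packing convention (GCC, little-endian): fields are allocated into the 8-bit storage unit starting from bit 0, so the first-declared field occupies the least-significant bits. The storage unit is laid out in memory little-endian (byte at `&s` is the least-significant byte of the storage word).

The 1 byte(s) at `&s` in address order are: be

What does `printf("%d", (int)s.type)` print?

-2

[0]=0xbe (little-endian) → word 0xbe
type [0+:2] = (word>>0) & 0x3 = 2  ←
addr_hi [2+:1] = (word>>2) & 0x1 = 1
state [3+:1] = (word>>3) & 0x1 = 1
cnt [4+:1] = (word>>4) & 0x1 = 1
slot [5+:1] = (word>>5) & 0x1 = 1
lvl [6+:2] = (word>>6) & 0x3 = 2
type signed 2b, MSB=1: 2 - 4 = -2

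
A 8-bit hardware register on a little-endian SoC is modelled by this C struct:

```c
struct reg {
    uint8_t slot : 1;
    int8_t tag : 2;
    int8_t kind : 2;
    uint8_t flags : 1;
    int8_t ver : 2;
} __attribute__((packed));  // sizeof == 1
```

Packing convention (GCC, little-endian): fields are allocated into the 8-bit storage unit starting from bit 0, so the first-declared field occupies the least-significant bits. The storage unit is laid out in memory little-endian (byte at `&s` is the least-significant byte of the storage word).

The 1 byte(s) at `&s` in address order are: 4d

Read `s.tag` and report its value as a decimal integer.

-2

[0]=0x4d (little-endian) → word 0x4d
slot [0+:1] = (word>>0) & 0x1 = 1
tag [1+:2] = (word>>1) & 0x3 = 2  ←
kind [3+:2] = (word>>3) & 0x3 = 1
flags [5+:1] = (word>>5) & 0x1 = 0
ver [6+:2] = (word>>6) & 0x3 = 1
tag signed 2b, MSB=1: 2 - 4 = -2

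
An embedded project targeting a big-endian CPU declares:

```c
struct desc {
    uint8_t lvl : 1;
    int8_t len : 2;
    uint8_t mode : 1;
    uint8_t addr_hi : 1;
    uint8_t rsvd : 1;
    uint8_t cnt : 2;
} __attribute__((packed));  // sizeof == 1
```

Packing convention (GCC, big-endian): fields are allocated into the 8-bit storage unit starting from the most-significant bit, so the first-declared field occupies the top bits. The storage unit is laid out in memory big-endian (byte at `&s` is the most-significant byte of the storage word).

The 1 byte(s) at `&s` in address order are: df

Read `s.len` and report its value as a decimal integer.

-2

[0]=0xdf (big-endian) → word 0xdf
lvl [7+:1] = (word>>7) & 0x1 = 1
len [5+:2] = (word>>5) & 0x3 = 2  ←
mode [4+:1] = (word>>4) & 0x1 = 1
addr_hi [3+:1] = (word>>3) & 0x1 = 1
rsvd [2+:1] = (word>>2) & 0x1 = 1
cnt [0+:2] = (word>>0) & 0x3 = 3
len signed 2b, MSB=1: 2 - 4 = -2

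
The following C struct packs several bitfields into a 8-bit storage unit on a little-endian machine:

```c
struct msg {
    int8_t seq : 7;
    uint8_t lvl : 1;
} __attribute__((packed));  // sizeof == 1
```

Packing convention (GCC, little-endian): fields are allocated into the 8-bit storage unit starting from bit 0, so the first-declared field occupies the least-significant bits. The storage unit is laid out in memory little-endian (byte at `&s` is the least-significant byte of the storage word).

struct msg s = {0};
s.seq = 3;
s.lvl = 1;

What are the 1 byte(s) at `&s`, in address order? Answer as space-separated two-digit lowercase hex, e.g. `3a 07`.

83

seq (7b) val=3 bits=0x3 at bit 0: 0x03
lvl (1b) val=1 bits=0x1 at bit 7: 0x83
word = 0x83 → little-endian bytes:
  [0]=0x83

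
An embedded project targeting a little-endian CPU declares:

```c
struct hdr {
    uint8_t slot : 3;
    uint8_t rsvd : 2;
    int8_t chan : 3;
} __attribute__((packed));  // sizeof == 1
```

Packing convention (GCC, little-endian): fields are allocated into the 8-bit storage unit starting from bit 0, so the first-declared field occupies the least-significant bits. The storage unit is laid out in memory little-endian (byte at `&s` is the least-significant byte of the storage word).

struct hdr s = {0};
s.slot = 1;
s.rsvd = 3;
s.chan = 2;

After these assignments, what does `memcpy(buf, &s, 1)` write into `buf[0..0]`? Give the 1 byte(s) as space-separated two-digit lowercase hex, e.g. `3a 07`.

59

slot:3 = 1 → 0x1 << 0 → word 0x01
rsvd:2 = 3 → 0x3 << 3 → word 0x19
chan:3 = 2 → 0x2 << 5 → word 0x59
word = 0x59 → little-endian bytes:
  [0]=0x59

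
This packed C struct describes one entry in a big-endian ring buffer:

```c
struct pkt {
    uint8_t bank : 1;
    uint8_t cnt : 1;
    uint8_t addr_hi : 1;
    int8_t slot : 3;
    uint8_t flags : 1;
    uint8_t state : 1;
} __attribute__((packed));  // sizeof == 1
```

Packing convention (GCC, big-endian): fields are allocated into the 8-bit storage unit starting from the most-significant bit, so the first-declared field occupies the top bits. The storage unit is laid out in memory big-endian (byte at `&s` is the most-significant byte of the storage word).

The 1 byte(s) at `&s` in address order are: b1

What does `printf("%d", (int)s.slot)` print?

-4

[0]=0xb1 (big-endian) → word 0xb1
bank [7+:1] = (word>>7) & 0x1 = 1
cnt [6+:1] = (word>>6) & 0x1 = 0
addr_hi [5+:1] = (word>>5) & 0x1 = 1
slot [2+:3] = (word>>2) & 0x7 = 4  ←
flags [1+:1] = (word>>1) & 0x1 = 0
state [0+:1] = (word>>0) & 0x1 = 1
slot signed 3b, MSB=1: 4 - 8 = -4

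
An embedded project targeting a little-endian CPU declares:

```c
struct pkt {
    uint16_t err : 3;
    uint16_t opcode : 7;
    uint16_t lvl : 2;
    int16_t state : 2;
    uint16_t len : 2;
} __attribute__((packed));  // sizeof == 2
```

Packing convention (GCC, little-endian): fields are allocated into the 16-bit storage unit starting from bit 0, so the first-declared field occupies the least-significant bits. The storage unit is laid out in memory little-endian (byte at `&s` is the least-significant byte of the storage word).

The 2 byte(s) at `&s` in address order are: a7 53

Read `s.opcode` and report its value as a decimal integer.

[0]=0xa7 [1]=0x53 (little-endian) → word 0x53a7
err [0+:3] = (word>>0) & 0x7 = 7
opcode [3+:7] = (word>>3) & 0x7f = 116  ←
lvl [10+:2] = (word>>10) & 0x3 = 0
state [12+:2] = (word>>12) & 0x3 = 1
len [14+:2] = (word>>14) & 0x3 = 1

116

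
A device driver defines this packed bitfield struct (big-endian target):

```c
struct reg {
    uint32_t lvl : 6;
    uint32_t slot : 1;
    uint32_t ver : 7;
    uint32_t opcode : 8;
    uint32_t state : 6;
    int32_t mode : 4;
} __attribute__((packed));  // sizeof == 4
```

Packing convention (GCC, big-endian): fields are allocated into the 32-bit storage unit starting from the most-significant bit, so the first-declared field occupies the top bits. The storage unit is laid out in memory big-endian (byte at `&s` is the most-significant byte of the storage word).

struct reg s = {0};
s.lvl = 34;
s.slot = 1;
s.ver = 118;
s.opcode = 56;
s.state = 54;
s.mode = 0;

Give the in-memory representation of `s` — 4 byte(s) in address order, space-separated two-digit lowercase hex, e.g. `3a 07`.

lvl:6 = 34 → 0x22 << 26 → word 0x88000000
slot:1 = 1 → 0x1 << 25 → word 0x8a000000
ver:7 = 118 → 0x76 << 18 → word 0x8bd80000
opcode:8 = 56 → 0x38 << 10 → word 0x8bd8e000
state:6 = 54 → 0x36 << 4 → word 0x8bd8e360
mode:4 = 0 → 0x0 << 0 → word 0x8bd8e360
word = 0x8bd8e360 → big-endian bytes:
  [0]=0x8b  [1]=0xd8  [2]=0xe3  [3]=0x60

8b d8 e3 60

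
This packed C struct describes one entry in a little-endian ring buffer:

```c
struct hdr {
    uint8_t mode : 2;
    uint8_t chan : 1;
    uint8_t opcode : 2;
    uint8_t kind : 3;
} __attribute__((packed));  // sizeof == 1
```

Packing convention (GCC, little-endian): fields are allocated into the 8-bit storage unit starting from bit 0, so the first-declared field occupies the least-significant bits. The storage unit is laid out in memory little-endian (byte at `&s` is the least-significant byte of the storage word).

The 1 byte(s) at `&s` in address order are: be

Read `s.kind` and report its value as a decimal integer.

5

[0]=0xbe (little-endian) → word 0xbe
mode [0+:2] = (word>>0) & 0x3 = 2
chan [2+:1] = (word>>2) & 0x1 = 1
opcode [3+:2] = (word>>3) & 0x3 = 3
kind [5+:3] = (word>>5) & 0x7 = 5  ←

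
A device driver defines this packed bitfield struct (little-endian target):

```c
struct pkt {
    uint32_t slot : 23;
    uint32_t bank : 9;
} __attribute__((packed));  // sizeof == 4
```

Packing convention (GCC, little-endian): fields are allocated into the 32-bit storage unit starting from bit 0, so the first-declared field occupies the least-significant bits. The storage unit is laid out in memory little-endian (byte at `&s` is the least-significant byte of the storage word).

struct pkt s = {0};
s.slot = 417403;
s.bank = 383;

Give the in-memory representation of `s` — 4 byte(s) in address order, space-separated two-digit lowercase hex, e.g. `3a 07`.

7b 5e 86 bf

[0+:23] slot=417403 & 0x7fffff = 0x65e7b; word=0x00065e7b
[23+:9] bank=383 & 0x1ff = 0x17f; word=0xbf865e7b
word = 0xbf865e7b → little-endian bytes:
  [0]=0x7b  [1]=0x5e  [2]=0x86  [3]=0xbf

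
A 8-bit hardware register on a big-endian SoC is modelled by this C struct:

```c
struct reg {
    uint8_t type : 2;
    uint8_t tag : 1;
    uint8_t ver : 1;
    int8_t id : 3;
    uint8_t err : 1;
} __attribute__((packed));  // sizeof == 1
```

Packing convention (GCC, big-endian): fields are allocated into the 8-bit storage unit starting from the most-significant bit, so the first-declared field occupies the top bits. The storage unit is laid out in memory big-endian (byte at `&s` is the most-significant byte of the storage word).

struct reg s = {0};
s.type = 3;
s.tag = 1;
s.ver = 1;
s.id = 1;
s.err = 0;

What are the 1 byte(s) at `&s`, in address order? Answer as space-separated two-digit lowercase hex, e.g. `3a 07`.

[6+:2] type=3 & 0x3 = 0x3; word=0xc0
[5+:1] tag=1 & 0x1 = 0x1; word=0xe0
[4+:1] ver=1 & 0x1 = 0x1; word=0xf0
[1+:3] id=1 & 0x7 = 0x1; word=0xf2
[0+:1] err=0 & 0x1 = 0x0; word=0xf2
word = 0xf2 → big-endian bytes:
  [0]=0xf2

f2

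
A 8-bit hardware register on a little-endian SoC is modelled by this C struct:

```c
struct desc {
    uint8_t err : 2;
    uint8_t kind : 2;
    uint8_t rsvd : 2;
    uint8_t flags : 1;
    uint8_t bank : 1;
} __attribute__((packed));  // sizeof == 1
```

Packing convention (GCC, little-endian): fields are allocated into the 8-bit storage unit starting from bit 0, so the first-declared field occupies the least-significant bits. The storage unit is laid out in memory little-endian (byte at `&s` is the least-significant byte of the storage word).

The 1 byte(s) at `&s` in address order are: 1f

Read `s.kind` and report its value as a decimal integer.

3

[0]=0x1f (little-endian) → word 0x1f
err:2 @ bit 0 → (0x1f>>0)&0x3 = 0x3
kind:2 @ bit 2 → (0x1f>>2)&0x3 = 0x3  ←
rsvd:2 @ bit 4 → (0x1f>>4)&0x3 = 0x1
flags:1 @ bit 6 → (0x1f>>6)&0x1 = 0x0
bank:1 @ bit 7 → (0x1f>>7)&0x1 = 0x0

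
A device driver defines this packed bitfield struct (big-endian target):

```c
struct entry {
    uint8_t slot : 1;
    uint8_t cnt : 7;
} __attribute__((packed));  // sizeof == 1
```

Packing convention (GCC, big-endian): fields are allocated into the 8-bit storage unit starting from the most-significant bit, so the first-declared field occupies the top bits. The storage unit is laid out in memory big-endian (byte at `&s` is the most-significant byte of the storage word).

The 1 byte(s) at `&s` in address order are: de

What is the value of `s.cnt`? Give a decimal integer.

94

[0]=0xde (big-endian) → word 0xde
slot:1 @ bit 7 → (0xde>>7)&0x1 = 0x1
cnt:7 @ bit 0 → (0xde>>0)&0x7f = 0x5e  ←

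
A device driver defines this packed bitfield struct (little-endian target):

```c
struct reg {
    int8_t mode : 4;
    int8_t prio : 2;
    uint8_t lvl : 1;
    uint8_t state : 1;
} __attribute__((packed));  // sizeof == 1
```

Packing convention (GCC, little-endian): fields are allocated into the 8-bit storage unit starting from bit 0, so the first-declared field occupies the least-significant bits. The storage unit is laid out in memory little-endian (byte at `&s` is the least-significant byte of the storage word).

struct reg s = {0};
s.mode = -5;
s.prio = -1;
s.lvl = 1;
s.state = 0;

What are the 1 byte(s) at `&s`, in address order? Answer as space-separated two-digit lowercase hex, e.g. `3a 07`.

7b

mode (4b) val=-5 bits=0xb at bit 0: 0x0b
prio (2b) val=-1 bits=0x3 at bit 4: 0x3b
lvl (1b) val=1 bits=0x1 at bit 6: 0x7b
state (1b) val=0 bits=0x0 at bit 7: 0x7b
word = 0x7b → little-endian bytes:
  [0]=0x7b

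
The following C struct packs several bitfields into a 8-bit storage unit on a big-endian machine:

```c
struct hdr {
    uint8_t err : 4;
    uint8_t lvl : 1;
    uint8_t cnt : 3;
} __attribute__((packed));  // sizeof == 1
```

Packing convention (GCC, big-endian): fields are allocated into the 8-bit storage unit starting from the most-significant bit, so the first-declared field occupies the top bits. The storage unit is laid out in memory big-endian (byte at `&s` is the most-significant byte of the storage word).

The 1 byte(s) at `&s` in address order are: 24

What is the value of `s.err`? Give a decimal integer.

[0]=0x24 (big-endian) → word 0x24
err:4 @ bit 4 → (0x24>>4)&0xf = 0x2  ←
lvl:1 @ bit 3 → (0x24>>3)&0x1 = 0x0
cnt:3 @ bit 0 → (0x24>>0)&0x7 = 0x4

2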